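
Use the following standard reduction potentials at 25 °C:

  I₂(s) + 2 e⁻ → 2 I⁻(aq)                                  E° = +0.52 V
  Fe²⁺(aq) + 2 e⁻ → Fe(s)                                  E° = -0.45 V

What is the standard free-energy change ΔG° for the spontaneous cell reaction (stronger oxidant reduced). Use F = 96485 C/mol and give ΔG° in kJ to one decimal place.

I₂/I⁻ (E° = +0.52 V) is the cathode; Fe²⁺/Fe (E° = -0.45 V) is the anode, so E°cell = +0.97 V.
Balancing electrons gives n = 2 (lcm of 2 and 2).
ΔG° = −nFE° = −(2)(96485)(+0.97) = -187,181 J = -187.2 kJ.

-187.2 kJ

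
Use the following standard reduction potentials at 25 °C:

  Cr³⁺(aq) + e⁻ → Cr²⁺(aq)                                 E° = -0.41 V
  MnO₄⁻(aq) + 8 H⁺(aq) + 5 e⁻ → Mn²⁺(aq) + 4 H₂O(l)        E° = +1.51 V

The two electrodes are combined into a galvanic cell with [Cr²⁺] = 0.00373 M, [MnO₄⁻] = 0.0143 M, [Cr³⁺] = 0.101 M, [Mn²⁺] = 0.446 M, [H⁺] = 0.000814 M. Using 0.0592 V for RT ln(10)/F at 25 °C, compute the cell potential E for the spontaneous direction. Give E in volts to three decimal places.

MnO₄⁻/Mn²⁺ is the cathode (higher E°), Cr³⁺/Cr²⁺ the anode: E°cell = +1.51 − (-0.41) = +1.92 V, n = 5.
Overall: MnO₄⁻(aq) + 8 H⁺(aq) + 5 Cr²⁺(aq) → Mn²⁺(aq) + 4 H₂O(l) + 5 Cr³⁺(aq)
Q = [Mn²⁺]·[Cr³⁺]^5 / ([MnO₄⁻]·[H⁺]^8·[Cr²⁺]^5); log Q = 33.372.
E = E° − (0.0592/n) log Q = +1.92 − (0.0592/5)(33.372) = +1.525 V.

+1.525 V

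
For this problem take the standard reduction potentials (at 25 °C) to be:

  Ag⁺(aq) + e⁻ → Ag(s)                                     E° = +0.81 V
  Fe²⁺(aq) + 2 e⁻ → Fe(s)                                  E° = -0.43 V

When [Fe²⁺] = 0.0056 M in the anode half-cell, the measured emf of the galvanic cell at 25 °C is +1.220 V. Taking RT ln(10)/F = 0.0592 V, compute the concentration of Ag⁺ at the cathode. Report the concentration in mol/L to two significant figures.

Ag⁺/Ag is the cathode, Fe²⁺/Fe the anode: E°cell = +1.24 V, n = 2.
Overall reaction: 2 Ag⁺(aq) + Fe(s) → 2 Ag(s) + Fe²⁺(aq); Q = [Fe²⁺]^1/[Ag⁺]^2.
From E = E° − (0.0592/n) log Q: log Q = (E° − E)·n/0.0592 = (+1.24 − (+1.220))·2/0.0592 = 0.6757.
So 2·log[Ag⁺] = 1·log(0.0056) − log Q = -2.2518 − (0.6757) = -2.9275; log[Ag⁺] = -2.9275 / 2 = -1.4638; [Ag⁺] = 10^(-1.4638) ≈ 0.034 M.

0.034 M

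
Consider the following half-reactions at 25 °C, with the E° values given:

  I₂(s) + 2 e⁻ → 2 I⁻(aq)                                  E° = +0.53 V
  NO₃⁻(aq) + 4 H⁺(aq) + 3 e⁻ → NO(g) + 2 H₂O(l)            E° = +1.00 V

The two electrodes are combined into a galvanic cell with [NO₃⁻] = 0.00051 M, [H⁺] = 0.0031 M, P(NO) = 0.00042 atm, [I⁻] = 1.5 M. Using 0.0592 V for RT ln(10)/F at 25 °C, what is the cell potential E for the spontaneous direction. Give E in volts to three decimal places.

+0.284 V

NO₃⁻/NO is the cathode (higher E°), I₂/I⁻ the anode: E°cell = +1.00 − (+0.53) = +0.47 V, n = 6.
Overall: 2 NO₃⁻(aq) + 8 H⁺(aq) + 6 I⁻(aq) → 2 NO(g) + 4 H₂O(l) + 3 I₂(s)
Q = P(NO)^2 / ([NO₃⁻]^2·[H⁺]^8·[I⁻]^6); log Q = 18.844.
E = E° − (0.0592/n) log Q = +0.47 − (0.0592/6)(18.844) = +0.284 V.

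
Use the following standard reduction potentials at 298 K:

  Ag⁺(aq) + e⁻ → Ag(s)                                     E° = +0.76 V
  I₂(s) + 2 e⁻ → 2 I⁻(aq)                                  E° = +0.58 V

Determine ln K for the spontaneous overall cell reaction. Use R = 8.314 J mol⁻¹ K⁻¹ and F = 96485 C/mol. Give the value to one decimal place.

Cathode: Ag⁺/Ag; anode: I₂/I⁻. E°cell = (+0.76) − (+0.58) = +0.18 V, with n = 2.
ΔG° = −nFE° = −RT ln K, so ln K = nFE°/(RT) = (2)(96485)(+0.18) / ((8.314)(298)) = 14.020.

14.0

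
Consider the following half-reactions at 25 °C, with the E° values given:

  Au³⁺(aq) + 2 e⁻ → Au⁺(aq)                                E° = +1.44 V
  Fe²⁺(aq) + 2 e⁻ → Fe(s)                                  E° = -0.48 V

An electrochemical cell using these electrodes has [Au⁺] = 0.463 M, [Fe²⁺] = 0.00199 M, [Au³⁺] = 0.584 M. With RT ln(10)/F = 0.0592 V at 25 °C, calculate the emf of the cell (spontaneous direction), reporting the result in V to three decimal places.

+2.003 V

Au³⁺/Au⁺ is the cathode (higher E°), Fe²⁺/Fe the anode: E°cell = +1.44 − (-0.48) = +1.92 V, n = 2.
Overall: Au³⁺(aq) + Fe(s) → Au⁺(aq) + Fe²⁺(aq)
Q = [Au⁺]·[Fe²⁺] / ([Au³⁺]); log Q = -2.802.
E = E° − (0.0592/n) log Q = +1.92 − (0.0592/2)(-2.802) = +2.003 V.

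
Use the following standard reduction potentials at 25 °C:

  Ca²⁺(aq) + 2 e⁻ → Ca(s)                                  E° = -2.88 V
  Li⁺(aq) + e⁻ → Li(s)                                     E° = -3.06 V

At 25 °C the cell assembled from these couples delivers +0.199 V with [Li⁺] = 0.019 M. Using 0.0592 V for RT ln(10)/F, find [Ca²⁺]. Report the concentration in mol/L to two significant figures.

Ca²⁺/Ca is the cathode, Li⁺/Li the anode: E°cell = +0.18 V, n = 2.
Overall reaction: Ca²⁺(aq) + 2 Li(s) → Ca(s) + 2 Li⁺(aq); Q = [Li⁺]^2/[Ca²⁺]^1.
From E = E° − (0.0592/n) log Q: log Q = (E° − E)·n/0.0592 = (+0.18 − (+0.199))·2/0.0592 = -0.6419.
So 1·log[Ca²⁺] = 2·log(0.019) − log Q = -3.4425 − (-0.6419) = -2.8006; [Ca²⁺] = 10^(-2.8006) ≈ 0.0016 M.

0.0016 M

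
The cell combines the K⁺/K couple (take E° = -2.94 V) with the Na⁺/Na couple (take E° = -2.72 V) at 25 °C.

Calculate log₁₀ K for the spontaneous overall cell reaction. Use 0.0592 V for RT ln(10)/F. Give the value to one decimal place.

Cathode: Na⁺/Na; anode: K⁺/K. E°cell = +0.22 V, n = 1.
log K = nE°cell / 0.0592 = (1)(+0.22) / 0.0592 = 3.7.

3.7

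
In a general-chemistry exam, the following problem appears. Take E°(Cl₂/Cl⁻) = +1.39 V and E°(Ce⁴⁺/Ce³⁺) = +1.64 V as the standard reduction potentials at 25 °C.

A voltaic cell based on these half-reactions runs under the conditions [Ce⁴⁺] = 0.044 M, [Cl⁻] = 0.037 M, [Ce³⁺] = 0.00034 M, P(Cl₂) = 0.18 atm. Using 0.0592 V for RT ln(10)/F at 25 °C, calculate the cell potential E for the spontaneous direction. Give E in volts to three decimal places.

Ce⁴⁺/Ce³⁺ is the cathode (higher E°), Cl₂/Cl⁻ the anode: E°cell = +1.64 − (+1.39) = +0.25 V, n = 2.
Overall: 2 Ce⁴⁺(aq) + 2 Cl⁻(aq) → 2 Ce³⁺(aq) + Cl₂(g)
Q = [Ce³⁺]^2·P(Cl₂) / ([Ce⁴⁺]^2·[Cl⁻]^2); log Q = -2.105.
E = E° − (0.0592/n) log Q = +0.25 − (0.0592/2)(-2.105) = +0.312 V.

+0.312 V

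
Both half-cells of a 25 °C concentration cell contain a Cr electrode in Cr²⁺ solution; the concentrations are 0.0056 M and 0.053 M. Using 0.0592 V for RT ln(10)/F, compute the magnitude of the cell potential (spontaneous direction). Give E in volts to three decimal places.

+0.029 V

For a concentration cell E°cell = 0. The 0.053 M side is the cathode (reduction is favoured where [Cr²⁺] is higher).
With n = 2, E = −(0.0592/2) log([Cr²⁺]ₐₙ/[Cr²⁺]꜀ₐₜ) = −(0.0592/2) log(0.0056/0.053) = −(0.0592/2)(-0.976) = +0.029 V.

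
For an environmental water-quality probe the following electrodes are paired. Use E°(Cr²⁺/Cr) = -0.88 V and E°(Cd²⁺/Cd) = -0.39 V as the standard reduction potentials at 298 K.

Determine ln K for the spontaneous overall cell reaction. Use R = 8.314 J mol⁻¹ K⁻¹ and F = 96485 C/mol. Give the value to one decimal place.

38.2

Cathode: Cd²⁺/Cd; anode: Cr²⁺/Cr. E°cell = (-0.39) − (-0.88) = +0.49 V, with n = 2.
ΔG° = −nFE° = −RT ln K, so ln K = nFE°/(RT) = (2)(96485)(+0.49) / ((8.314)(298)) = 38.165.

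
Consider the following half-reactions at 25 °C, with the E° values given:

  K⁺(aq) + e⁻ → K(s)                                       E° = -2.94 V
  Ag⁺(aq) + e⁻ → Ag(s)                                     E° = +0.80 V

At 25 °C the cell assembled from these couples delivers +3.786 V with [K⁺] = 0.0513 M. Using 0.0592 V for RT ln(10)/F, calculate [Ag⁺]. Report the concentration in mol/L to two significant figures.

0.31 M

Ag⁺/Ag is the cathode, K⁺/K the anode: E°cell = +3.74 V, n = 1.
Overall reaction: Ag⁺(aq) + K(s) → Ag(s) + K⁺(aq); Q = [K⁺]^1/[Ag⁺]^1.
From E = E° − (0.0592/n) log Q: log Q = (E° − E)·n/0.0592 = (+3.74 − (+3.786))·1/0.0592 = -0.7770.
So 1·log[Ag⁺] = 1·log(0.0513) − log Q = -1.2899 − (-0.7770) = -0.5129; [Ag⁺] = 10^(-0.5129) ≈ 0.31 M.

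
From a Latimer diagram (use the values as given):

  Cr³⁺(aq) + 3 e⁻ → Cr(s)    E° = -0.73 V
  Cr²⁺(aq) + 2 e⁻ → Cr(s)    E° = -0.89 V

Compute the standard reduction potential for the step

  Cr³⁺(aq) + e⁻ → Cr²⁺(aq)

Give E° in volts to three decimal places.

Sequential free energies add, so n₃E°₃ = n₁E°₁ + n₂E°₂.
With n₃ = 3, and the known step contributing 2×(-0.89) V, the unknown satisfies 1·E° = 3×(-0.73) − 2×(-0.89) = -0.410.
E° = -0.410 / 1 = -0.410 V.

-0.410 V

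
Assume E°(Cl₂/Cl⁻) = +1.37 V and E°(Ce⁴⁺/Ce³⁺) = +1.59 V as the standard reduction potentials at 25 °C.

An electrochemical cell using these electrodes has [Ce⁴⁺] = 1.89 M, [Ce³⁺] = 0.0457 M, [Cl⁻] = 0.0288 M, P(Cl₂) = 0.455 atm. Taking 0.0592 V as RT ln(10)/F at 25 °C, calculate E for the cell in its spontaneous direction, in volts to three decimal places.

+0.235 V

Ce⁴⁺/Ce³⁺ is the cathode (higher E°), Cl₂/Cl⁻ the anode: E°cell = +1.59 − (+1.37) = +0.22 V, n = 2.
Overall: 2 Ce⁴⁺(aq) + 2 Cl⁻(aq) → 2 Ce³⁺(aq) + Cl₂(g)
Q = [Ce³⁺]^2·P(Cl₂) / ([Ce⁴⁺]^2·[Cl⁻]^2); log Q = -0.494.
E = E° − (0.0592/n) log Q = +0.22 − (0.0592/2)(-0.494) = +0.235 V.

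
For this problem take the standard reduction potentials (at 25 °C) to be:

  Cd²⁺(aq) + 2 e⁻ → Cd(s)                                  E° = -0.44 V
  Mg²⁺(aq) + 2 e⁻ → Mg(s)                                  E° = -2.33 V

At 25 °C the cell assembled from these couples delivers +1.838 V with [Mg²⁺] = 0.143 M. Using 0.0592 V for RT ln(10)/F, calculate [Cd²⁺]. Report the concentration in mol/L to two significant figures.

0.0025 M

Cd²⁺/Cd is the cathode, Mg²⁺/Mg the anode: E°cell = +1.89 V, n = 2.
Overall reaction: Cd²⁺(aq) + Mg(s) → Cd(s) + Mg²⁺(aq); Q = [Mg²⁺]^1/[Cd²⁺]^1.
From E = E° − (0.0592/n) log Q: log Q = (E° − E)·n/0.0592 = (+1.89 − (+1.838))·2/0.0592 = 1.7568.
So 1·log[Cd²⁺] = 1·log(0.143) − log Q = -0.8447 − (1.7568) = -2.6015; [Cd²⁺] = 10^(-2.6015) ≈ 0.0025 M.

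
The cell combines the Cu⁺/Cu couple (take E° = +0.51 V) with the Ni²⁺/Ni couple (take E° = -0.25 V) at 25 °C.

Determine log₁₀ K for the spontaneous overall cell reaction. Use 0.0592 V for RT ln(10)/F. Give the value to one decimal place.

25.7

Cathode: Cu⁺/Cu; anode: Ni²⁺/Ni. E°cell = +0.76 V, n = 2.
log K = nE°cell / 0.0592 = (2)(+0.76) / 0.0592 = 25.7.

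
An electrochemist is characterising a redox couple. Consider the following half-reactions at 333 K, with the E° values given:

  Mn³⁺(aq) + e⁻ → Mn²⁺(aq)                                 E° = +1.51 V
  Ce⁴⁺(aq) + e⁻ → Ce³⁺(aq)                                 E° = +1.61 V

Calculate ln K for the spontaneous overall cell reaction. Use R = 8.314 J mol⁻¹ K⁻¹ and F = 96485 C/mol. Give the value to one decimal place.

Cathode: Ce⁴⁺/Ce³⁺; anode: Mn³⁺/Mn²⁺. E°cell = (+1.61) − (+1.51) = +0.10 V, with n = 1.
ΔG° = −nFE° = −RT ln K, so ln K = nFE°/(RT) = (1)(96485)(+0.10) / ((8.314)(333)) = 3.485.

3.5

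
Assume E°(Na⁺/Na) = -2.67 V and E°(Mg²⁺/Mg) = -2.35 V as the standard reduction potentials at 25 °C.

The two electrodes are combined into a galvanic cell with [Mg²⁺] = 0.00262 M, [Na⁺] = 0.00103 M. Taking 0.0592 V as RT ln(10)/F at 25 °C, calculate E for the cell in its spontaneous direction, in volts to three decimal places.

+0.420 V

Mg²⁺/Mg is the cathode (higher E°), Na⁺/Na the anode: E°cell = -2.35 − (-2.67) = +0.32 V, n = 2.
Overall: Mg²⁺(aq) + 2 Na(s) → Mg(s) + 2 Na⁺(aq)
Q = [Na⁺]^2 / ([Mg²⁺]); log Q = -3.393.
E = E° − (0.0592/n) log Q = +0.32 − (0.0592/2)(-3.393) = +0.420 V.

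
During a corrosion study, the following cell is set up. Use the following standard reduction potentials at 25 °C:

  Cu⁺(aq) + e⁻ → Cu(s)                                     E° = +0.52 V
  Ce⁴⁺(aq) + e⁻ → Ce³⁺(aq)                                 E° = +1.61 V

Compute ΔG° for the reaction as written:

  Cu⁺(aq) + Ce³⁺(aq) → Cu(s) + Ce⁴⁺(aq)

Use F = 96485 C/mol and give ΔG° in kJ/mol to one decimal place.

As written, Cu⁺/Cu is reduced (cathode) and Ce⁴⁺/Ce³⁺ is oxidised (anode), so E°cell = (+0.52) − (+1.61) = -1.09 V.
Balancing electrons gives n = 1.
ΔG° = −nFE° = −(1)(96485)(-1.09) = 105,169 J = +105.2 kJ/mol.

+105.2 kJ/mol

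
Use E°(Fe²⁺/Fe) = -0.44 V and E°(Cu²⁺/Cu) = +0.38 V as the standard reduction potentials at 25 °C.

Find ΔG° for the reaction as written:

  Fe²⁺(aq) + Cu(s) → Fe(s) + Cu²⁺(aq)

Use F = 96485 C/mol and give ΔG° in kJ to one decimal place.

+158.2 kJ

As written, Fe²⁺/Fe is reduced (cathode) and Cu²⁺/Cu is oxidised (anode), so E°cell = (-0.44) − (+0.38) = -0.82 V.
Balancing electrons gives n = 2.
ΔG° = −nFE° = −(2)(96485)(-0.82) = 158,235 J = +158.2 kJ.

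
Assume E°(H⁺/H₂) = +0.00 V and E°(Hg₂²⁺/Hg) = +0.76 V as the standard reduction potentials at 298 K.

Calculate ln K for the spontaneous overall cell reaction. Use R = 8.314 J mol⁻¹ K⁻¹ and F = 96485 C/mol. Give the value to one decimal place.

59.2

Cathode: Hg₂²⁺/Hg; anode: H⁺/H₂. E°cell = (+0.76) − (+0.00) = +0.76 V, with n = 2.
ΔG° = −nFE° = −RT ln K, so ln K = nFE°/(RT) = (2)(96485)(+0.76) / ((8.314)(298)) = 59.194.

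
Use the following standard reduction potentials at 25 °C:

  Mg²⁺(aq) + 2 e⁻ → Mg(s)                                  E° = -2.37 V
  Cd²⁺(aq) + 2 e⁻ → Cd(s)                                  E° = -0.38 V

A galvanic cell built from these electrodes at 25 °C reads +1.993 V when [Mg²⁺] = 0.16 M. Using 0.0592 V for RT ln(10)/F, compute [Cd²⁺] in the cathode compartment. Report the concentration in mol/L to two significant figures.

0.20 M

Cd²⁺/Cd is the cathode, Mg²⁺/Mg the anode: E°cell = +1.99 V, n = 2.
Overall reaction: Cd²⁺(aq) + Mg(s) → Cd(s) + Mg²⁺(aq); Q = [Mg²⁺]^1/[Cd²⁺]^1.
From E = E° − (0.0592/n) log Q: log Q = (E° − E)·n/0.0592 = (+1.99 − (+1.993))·2/0.0592 = -0.1014.
So 1·log[Cd²⁺] = 1·log(0.16) − log Q = -0.7959 − (-0.1014) = -0.6945; [Cd²⁺] = 10^(-0.6945) ≈ 0.20 M.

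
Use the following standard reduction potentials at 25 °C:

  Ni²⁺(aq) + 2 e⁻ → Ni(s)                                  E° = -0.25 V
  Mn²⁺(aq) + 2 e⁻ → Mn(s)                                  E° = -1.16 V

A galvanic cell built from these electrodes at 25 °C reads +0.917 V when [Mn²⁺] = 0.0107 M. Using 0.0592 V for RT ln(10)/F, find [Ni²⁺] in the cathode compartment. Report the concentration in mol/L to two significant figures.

0.018 M

Ni²⁺/Ni is the cathode, Mn²⁺/Mn the anode: E°cell = +0.91 V, n = 2.
Overall reaction: Ni²⁺(aq) + Mn(s) → Ni(s) + Mn²⁺(aq); Q = [Mn²⁺]^1/[Ni²⁺]^1.
From E = E° − (0.0592/n) log Q: log Q = (E° − E)·n/0.0592 = (+0.91 − (+0.917))·2/0.0592 = -0.2365.
So 1·log[Ni²⁺] = 1·log(0.0107) − log Q = -1.9706 − (-0.2365) = -1.7341; [Ni²⁺] = 10^(-1.7341) ≈ 0.018 M.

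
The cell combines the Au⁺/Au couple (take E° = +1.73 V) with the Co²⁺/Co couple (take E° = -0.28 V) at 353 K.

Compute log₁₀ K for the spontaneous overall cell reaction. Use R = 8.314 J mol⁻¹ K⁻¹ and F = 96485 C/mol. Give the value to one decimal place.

Cathode: Au⁺/Au; anode: Co²⁺/Co. E°cell = (+1.73) − (-0.28) = +2.01 V, with n = 2.
ΔG° = −nFE° = −RT ln K, so ln K = nFE°/(RT) = (2)(96485)(+2.01) / ((8.314)(353)) = 132.160.
log₁₀ K = 132.160 / ln 10 = 57.4.

57.4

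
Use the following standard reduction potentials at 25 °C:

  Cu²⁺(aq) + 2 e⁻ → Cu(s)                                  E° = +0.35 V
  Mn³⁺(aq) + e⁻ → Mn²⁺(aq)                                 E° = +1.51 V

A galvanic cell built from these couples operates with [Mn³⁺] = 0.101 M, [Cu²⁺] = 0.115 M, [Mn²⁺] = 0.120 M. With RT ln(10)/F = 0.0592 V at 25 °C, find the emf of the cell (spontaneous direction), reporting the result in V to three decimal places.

+1.183 V

Mn³⁺/Mn²⁺ is the cathode (higher E°), Cu²⁺/Cu the anode: E°cell = +1.51 − (+0.35) = +1.16 V, n = 2.
Overall: 2 Mn³⁺(aq) + Cu(s) → 2 Mn²⁺(aq) + Cu²⁺(aq)
Q = [Mn²⁺]^2·[Cu²⁺] / ([Mn³⁺]^2); log Q = -0.790.
E = E° − (0.0592/n) log Q = +1.16 − (0.0592/2)(-0.790) = +1.183 V.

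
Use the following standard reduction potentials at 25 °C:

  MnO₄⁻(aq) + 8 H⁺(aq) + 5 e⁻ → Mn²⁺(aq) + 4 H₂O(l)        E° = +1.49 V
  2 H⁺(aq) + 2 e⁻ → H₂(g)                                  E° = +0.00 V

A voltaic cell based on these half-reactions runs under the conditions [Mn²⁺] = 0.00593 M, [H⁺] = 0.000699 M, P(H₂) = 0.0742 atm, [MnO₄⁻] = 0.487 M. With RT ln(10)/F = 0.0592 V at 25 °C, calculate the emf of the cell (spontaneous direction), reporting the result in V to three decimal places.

MnO₄⁻/Mn²⁺ is the cathode (higher E°), H⁺/H₂ the anode: E°cell = +1.49 − (+0.00) = +1.49 V, n = 10.
Overall: 2 MnO₄⁻(aq) + 6 H⁺(aq) + 5 H₂(g) → 2 Mn²⁺(aq) + 8 H₂O(l)
Q = [Mn²⁺]^2 / ([MnO₄⁻]^2·[H⁺]^6·P(H₂)^5); log Q = 20.752.
E = E° − (0.0592/n) log Q = +1.49 − (0.0592/10)(20.752) = +1.367 V.

+1.367 V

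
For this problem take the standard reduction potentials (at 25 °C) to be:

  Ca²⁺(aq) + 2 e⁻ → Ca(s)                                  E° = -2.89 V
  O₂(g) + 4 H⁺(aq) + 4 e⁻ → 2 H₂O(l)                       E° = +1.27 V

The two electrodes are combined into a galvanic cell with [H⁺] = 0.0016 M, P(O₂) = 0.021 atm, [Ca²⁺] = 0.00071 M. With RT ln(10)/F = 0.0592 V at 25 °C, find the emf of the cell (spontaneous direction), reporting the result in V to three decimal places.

+4.063 V

O₂/H₂O is the cathode (higher E°), Ca²⁺/Ca the anode: E°cell = +1.27 − (-2.89) = +4.16 V, n = 4.
Overall: O₂(g) + 4 H⁺(aq) + 2 Ca(s) → 2 H₂O(l) + 2 Ca²⁺(aq)
Q = [Ca²⁺]^2 / (P(O₂)·[H⁺]^4); log Q = 6.564.
E = E° − (0.0592/n) log Q = +4.16 − (0.0592/4)(6.564) = +4.063 V.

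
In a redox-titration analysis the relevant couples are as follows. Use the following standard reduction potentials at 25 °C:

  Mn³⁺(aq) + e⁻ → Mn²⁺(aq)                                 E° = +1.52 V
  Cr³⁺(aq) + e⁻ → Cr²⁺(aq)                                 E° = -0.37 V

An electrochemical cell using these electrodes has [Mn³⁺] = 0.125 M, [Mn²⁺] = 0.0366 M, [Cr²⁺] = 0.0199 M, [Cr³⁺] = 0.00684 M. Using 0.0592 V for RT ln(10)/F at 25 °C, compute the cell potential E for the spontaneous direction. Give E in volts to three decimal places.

+1.949 V

Mn³⁺/Mn²⁺ is the cathode (higher E°), Cr³⁺/Cr²⁺ the anode: E°cell = +1.52 − (-0.37) = +1.89 V, n = 1.
Overall: Mn³⁺(aq) + Cr²⁺(aq) → Mn²⁺(aq) + Cr³⁺(aq)
Q = [Mn²⁺]·[Cr³⁺] / ([Mn³⁺]·[Cr²⁺]); log Q = -0.997.
E = E° − (0.0592/n) log Q = +1.89 − (0.0592/1)(-0.997) = +1.949 V.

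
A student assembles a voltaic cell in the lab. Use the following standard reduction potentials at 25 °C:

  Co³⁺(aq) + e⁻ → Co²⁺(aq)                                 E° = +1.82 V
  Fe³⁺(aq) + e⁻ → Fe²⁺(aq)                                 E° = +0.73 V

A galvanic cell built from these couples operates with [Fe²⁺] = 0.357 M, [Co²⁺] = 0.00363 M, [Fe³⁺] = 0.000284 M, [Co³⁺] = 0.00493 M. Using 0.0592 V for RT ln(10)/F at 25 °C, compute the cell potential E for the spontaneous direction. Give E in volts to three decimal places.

Co³⁺/Co²⁺ is the cathode (higher E°), Fe³⁺/Fe²⁺ the anode: E°cell = +1.82 − (+0.73) = +1.09 V, n = 1.
Overall: Co³⁺(aq) + Fe²⁺(aq) → Co²⁺(aq) + Fe³⁺(aq)
Q = [Co²⁺]·[Fe³⁺] / ([Co³⁺]·[Fe²⁺]); log Q = -3.232.
E = E° − (0.0592/n) log Q = +1.09 − (0.0592/1)(-3.232) = +1.281 V.

+1.281 V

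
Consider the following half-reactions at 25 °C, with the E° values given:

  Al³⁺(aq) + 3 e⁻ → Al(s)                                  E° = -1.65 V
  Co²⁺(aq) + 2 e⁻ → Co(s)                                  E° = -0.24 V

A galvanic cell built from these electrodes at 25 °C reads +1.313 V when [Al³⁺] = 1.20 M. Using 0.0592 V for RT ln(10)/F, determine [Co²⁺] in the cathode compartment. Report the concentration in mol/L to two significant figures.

0.00060 M

Co²⁺/Co is the cathode, Al³⁺/Al the anode: E°cell = +1.41 V, n = 6.
Overall reaction: 3 Co²⁺(aq) + 2 Al(s) → 3 Co(s) + 2 Al³⁺(aq); Q = [Al³⁺]^2/[Co²⁺]^3.
From E = E° − (0.0592/n) log Q: log Q = (E° − E)·n/0.0592 = (+1.41 − (+1.313))·6/0.0592 = 9.8311.
So 3·log[Co²⁺] = 2·log(1.2) − log Q = 0.1584 − (9.8311) = -9.6727; log[Co²⁺] = -9.6727 / 3 = -3.2242; [Co²⁺] = 10^(-3.2242) ≈ 0.00060 M.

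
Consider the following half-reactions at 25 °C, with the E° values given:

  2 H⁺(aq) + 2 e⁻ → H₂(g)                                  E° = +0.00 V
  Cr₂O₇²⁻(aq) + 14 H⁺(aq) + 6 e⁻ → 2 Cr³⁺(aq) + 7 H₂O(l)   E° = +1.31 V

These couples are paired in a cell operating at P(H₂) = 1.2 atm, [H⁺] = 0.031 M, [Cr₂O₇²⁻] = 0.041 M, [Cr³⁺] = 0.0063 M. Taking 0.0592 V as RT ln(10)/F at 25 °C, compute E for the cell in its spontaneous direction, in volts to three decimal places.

+1.223 V

Cr₂O₇²⁻/Cr³⁺ is the cathode (higher E°), H⁺/H₂ the anode: E°cell = +1.31 − (+0.00) = +1.31 V, n = 6.
Overall: Cr₂O₇²⁻(aq) + 8 H⁺(aq) + 3 H₂(g) → 2 Cr³⁺(aq) + 7 H₂O(l)
Q = [Cr³⁺]^2 / ([Cr₂O₇²⁻]·[H⁺]^8·P(H₂)^3); log Q = 8.817.
E = E° − (0.0592/n) log Q = +1.31 − (0.0592/6)(8.817) = +1.223 V.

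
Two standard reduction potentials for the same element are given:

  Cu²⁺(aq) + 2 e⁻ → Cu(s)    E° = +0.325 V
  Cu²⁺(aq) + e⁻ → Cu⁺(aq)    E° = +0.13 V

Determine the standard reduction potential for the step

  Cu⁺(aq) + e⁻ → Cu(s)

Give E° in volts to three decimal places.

Sequential free energies add, so n₃E°₃ = n₁E°₁ + n₂E°₂.
With n₃ = 2, and the known step contributing 1×(+0.13) V, the unknown satisfies 1·E° = 2×(+0.325) − 1×(+0.13) = +0.520.
E° = +0.520 / 1 = +0.520 V.

+0.520 V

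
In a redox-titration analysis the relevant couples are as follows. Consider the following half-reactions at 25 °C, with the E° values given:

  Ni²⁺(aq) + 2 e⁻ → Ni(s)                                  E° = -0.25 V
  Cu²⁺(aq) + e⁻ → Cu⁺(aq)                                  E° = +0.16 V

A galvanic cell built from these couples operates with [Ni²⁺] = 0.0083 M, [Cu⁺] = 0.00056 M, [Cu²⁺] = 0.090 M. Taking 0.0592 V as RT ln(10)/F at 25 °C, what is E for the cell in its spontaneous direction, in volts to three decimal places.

+0.602 V

Cu²⁺/Cu⁺ is the cathode (higher E°), Ni²⁺/Ni the anode: E°cell = +0.16 − (-0.25) = +0.41 V, n = 2.
Overall: 2 Cu²⁺(aq) + Ni(s) → 2 Cu⁺(aq) + Ni²⁺(aq)
Q = [Cu⁺]^2·[Ni²⁺] / ([Cu²⁺]^2); log Q = -6.493.
E = E° − (0.0592/n) log Q = +0.41 − (0.0592/2)(-6.493) = +0.602 V.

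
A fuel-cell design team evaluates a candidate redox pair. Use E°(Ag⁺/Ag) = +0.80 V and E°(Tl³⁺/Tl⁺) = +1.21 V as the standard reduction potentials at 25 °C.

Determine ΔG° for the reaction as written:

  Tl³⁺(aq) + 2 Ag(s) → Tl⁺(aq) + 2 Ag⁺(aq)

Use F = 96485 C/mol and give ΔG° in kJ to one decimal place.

-79.1 kJ

As written, Tl³⁺/Tl⁺ is reduced (cathode) and Ag⁺/Ag is oxidised (anode), so E°cell = (+1.21) − (+0.80) = +0.41 V.
Balancing electrons gives n = 2.
ΔG° = −nFE° = −(2)(96485)(+0.41) = -79,118 J = -79.1 kJ.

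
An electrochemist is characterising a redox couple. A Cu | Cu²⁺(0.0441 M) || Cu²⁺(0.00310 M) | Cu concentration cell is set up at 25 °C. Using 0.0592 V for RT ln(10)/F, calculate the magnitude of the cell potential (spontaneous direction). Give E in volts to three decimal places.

For a concentration cell E°cell = 0. The 0.0441 M side is the cathode (reduction is favoured where [Cu²⁺] is higher).
With n = 2, E = −(0.0592/2) log([Cu²⁺]ₐₙ/[Cu²⁺]꜀ₐₜ) = −(0.0592/2) log(0.0031/0.0441) = −(0.0592/2)(-1.153) = +0.034 V.

+0.034 V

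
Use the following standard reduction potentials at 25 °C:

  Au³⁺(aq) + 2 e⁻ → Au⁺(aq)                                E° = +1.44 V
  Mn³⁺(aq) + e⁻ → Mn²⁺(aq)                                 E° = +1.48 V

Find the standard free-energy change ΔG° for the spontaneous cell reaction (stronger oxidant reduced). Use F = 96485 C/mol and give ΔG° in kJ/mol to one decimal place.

Mn³⁺/Mn²⁺ (E° = +1.48 V) is the cathode; Au³⁺/Au⁺ (E° = +1.44 V) is the anode, so E°cell = +0.04 V.
Balancing electrons gives n = 2 (lcm of 1 and 2).
ΔG° = −nFE° = −(2)(96485)(+0.04) = -7,719 J = -7.7 kJ/mol.

-7.7 kJ/mol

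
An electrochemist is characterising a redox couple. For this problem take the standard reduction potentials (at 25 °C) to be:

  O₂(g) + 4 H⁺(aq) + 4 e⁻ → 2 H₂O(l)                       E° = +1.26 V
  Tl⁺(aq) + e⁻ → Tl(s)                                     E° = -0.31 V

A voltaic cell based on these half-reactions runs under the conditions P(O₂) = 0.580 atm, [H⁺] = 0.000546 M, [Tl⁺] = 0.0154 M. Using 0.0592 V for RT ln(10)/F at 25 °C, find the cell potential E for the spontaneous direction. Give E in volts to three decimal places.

+1.481 V

O₂/H₂O is the cathode (higher E°), Tl⁺/Tl the anode: E°cell = +1.26 − (-0.31) = +1.57 V, n = 4.
Overall: O₂(g) + 4 H⁺(aq) + 4 Tl(s) → 2 H₂O(l) + 4 Tl⁺(aq)
Q = [Tl⁺]^4 / (P(O₂)·[H⁺]^4); log Q = 6.038.
E = E° − (0.0592/n) log Q = +1.57 − (0.0592/4)(6.038) = +1.481 V.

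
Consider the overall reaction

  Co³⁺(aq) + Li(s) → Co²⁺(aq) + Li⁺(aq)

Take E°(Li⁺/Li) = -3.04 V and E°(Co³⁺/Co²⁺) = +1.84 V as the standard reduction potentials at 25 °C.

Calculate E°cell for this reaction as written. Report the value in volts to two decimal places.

The Co³⁺/Co²⁺ couple has the higher reduction potential, so it is the cathode; Li⁺/Li is oxidised at the anode.
E°cell = E°(cathode) − E°(anode) = (+1.84) − (-3.04) = +4.88 V.

+4.88 V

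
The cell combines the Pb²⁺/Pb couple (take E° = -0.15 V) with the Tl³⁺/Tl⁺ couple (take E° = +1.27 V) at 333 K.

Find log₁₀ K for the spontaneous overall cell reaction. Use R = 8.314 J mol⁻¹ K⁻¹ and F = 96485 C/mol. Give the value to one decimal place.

43.0

Cathode: Tl³⁺/Tl⁺; anode: Pb²⁺/Pb. E°cell = (+1.27) − (-0.15) = +1.42 V, with n = 2.
ΔG° = −nFE° = −RT ln K, so ln K = nFE°/(RT) = (2)(96485)(+1.42) / ((8.314)(333)) = 98.975.
log₁₀ K = 98.975 / ln 10 = 43.0.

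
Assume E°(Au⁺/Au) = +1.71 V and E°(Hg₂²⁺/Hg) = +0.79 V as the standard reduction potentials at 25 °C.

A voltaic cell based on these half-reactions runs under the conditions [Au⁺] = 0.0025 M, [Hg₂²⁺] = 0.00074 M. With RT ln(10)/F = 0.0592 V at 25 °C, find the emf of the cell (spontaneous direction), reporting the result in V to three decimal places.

Au⁺/Au is the cathode (higher E°), Hg₂²⁺/Hg the anode: E°cell = +1.71 − (+0.79) = +0.92 V, n = 2.
Overall: 2 Au⁺(aq) + 2 Hg(l) → 2 Au(s) + Hg₂²⁺(aq)
Q = [Hg₂²⁺] / ([Au⁺]^2); log Q = 2.073.
E = E° − (0.0592/n) log Q = +0.92 − (0.0592/2)(2.073) = +0.859 V.

+0.859 V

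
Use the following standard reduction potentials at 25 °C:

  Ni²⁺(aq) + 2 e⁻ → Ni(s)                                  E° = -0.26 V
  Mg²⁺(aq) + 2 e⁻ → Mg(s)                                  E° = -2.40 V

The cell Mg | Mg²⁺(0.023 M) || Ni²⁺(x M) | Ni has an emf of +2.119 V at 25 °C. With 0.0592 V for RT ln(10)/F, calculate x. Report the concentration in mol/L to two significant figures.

0.0045 M

Ni²⁺/Ni is the cathode, Mg²⁺/Mg the anode: E°cell = +2.14 V, n = 2.
Overall reaction: Ni²⁺(aq) + Mg(s) → Ni(s) + Mg²⁺(aq); Q = [Mg²⁺]^1/[Ni²⁺]^1.
From E = E° − (0.0592/n) log Q: log Q = (E° − E)·n/0.0592 = (+2.14 − (+2.119))·2/0.0592 = 0.7095.
So 1·log[Ni²⁺] = 1·log(0.023) − log Q = -1.6383 − (0.7095) = -2.3478; [Ni²⁺] = 10^(-2.3478) ≈ 0.0045 M.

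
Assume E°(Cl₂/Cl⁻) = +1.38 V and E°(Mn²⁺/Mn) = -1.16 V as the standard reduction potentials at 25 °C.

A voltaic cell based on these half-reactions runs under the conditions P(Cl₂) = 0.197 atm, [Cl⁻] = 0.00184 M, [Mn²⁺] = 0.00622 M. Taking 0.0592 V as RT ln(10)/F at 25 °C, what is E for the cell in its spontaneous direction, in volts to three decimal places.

Cl₂/Cl⁻ is the cathode (higher E°), Mn²⁺/Mn the anode: E°cell = +1.38 − (-1.16) = +2.54 V, n = 2.
Overall: Cl₂(g) + Mn(s) → 2 Cl⁻(aq) + Mn²⁺(aq)
Q = [Cl⁻]^2·[Mn²⁺] / (P(Cl₂)); log Q = -6.971.
E = E° − (0.0592/n) log Q = +2.54 − (0.0592/2)(-6.971) = +2.746 V.

+2.746 V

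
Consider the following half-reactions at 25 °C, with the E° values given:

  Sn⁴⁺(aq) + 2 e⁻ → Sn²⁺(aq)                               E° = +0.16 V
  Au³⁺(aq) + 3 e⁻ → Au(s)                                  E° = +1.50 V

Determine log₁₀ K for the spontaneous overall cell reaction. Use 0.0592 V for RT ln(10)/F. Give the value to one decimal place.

Cathode: Au³⁺/Au; anode: Sn⁴⁺/Sn²⁺. E°cell = +1.34 V, n = 6.
log K = nE°cell / 0.0592 = (6)(+1.34) / 0.0592 = 135.8.

135.8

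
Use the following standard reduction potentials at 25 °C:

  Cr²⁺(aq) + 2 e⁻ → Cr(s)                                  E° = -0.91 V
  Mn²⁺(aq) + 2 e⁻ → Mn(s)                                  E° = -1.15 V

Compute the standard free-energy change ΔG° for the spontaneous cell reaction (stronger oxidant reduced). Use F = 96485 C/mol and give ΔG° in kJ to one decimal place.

Cr²⁺/Cr (E° = -0.91 V) is the cathode; Mn²⁺/Mn (E° = -1.15 V) is the anode, so E°cell = +0.24 V.
Balancing electrons gives n = 2 (lcm of 2 and 2).
ΔG° = −nFE° = −(2)(96485)(+0.24) = -46,313 J = -46.3 kJ.

-46.3 kJ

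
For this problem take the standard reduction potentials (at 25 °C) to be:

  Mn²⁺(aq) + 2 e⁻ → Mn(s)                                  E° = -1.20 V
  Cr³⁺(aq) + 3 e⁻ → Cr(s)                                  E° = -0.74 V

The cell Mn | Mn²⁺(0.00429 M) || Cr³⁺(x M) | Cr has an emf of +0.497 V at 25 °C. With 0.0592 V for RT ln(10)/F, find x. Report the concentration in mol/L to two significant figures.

0.021 M

Cr³⁺/Cr is the cathode, Mn²⁺/Mn the anode: E°cell = +0.46 V, n = 6.
Overall reaction: 2 Cr³⁺(aq) + 3 Mn(s) → 2 Cr(s) + 3 Mn²⁺(aq); Q = [Mn²⁺]^3/[Cr³⁺]^2.
From E = E° − (0.0592/n) log Q: log Q = (E° − E)·n/0.0592 = (+0.46 − (+0.497))·6/0.0592 = -3.7500.
So 2·log[Cr³⁺] = 3·log(0.00429) − log Q = -7.1026 − (-3.7500) = -3.3526; log[Cr³⁺] = -3.3526 / 2 = -1.6763; [Cr³⁺] = 10^(-1.6763) ≈ 0.021 M.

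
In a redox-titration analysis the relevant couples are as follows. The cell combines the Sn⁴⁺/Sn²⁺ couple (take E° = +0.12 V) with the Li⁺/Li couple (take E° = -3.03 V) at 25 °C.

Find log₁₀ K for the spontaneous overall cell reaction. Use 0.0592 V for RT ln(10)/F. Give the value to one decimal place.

106.4

Cathode: Sn⁴⁺/Sn²⁺; anode: Li⁺/Li. E°cell = +3.15 V, n = 2.
log K = nE°cell / 0.0592 = (2)(+3.15) / 0.0592 = 106.4.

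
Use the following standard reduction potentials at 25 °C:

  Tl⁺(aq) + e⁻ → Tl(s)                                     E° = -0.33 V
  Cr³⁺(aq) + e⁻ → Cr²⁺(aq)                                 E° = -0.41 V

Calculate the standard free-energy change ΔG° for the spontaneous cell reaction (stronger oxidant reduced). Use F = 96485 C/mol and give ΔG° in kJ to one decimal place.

Tl⁺/Tl (E° = -0.33 V) is the cathode; Cr³⁺/Cr²⁺ (E° = -0.41 V) is the anode, so E°cell = +0.08 V.
Balancing electrons gives n = 1 (lcm of 1 and 1).
ΔG° = −nFE° = −(1)(96485)(+0.08) = -7,719 J = -7.7 kJ.

-7.7 kJ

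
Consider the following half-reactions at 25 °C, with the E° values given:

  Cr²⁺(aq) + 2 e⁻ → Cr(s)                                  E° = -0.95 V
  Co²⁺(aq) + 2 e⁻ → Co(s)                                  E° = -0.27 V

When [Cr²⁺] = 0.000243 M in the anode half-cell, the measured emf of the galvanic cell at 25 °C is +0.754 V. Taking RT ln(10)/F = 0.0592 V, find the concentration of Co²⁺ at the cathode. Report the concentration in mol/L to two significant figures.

0.077 M

Co²⁺/Co is the cathode, Cr²⁺/Cr the anode: E°cell = +0.68 V, n = 2.
Overall reaction: Co²⁺(aq) + Cr(s) → Co(s) + Cr²⁺(aq); Q = [Cr²⁺]^1/[Co²⁺]^1.
From E = E° − (0.0592/n) log Q: log Q = (E° − E)·n/0.0592 = (+0.68 − (+0.754))·2/0.0592 = -2.5000.
So 1·log[Co²⁺] = 1·log(0.000243) − log Q = -3.6144 − (-2.5000) = -1.1144; [Co²⁺] = 10^(-1.1144) ≈ 0.077 M.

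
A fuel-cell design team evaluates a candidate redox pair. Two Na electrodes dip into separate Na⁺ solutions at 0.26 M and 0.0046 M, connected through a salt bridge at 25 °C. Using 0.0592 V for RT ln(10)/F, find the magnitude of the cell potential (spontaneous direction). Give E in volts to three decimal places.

For a concentration cell E°cell = 0. The 0.26 M side is the cathode (reduction is favoured where [Na⁺] is higher).
With n = 1, E = −(0.0592/1) log([Na⁺]ₐₙ/[Na⁺]꜀ₐₜ) = −(0.0592/1) log(0.0046/0.26) = −(0.0592/1)(-1.752) = +0.104 V.

+0.104 V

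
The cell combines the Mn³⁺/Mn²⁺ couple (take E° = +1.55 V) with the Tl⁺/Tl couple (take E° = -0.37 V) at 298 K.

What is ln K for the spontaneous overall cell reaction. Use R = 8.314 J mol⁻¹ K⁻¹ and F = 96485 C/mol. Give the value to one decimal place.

74.8

Cathode: Mn³⁺/Mn²⁺; anode: Tl⁺/Tl. E°cell = (+1.55) − (-0.37) = +1.92 V, with n = 1.
ΔG° = −nFE° = −RT ln K, so ln K = nFE°/(RT) = (1)(96485)(+1.92) / ((8.314)(298)) = 74.771.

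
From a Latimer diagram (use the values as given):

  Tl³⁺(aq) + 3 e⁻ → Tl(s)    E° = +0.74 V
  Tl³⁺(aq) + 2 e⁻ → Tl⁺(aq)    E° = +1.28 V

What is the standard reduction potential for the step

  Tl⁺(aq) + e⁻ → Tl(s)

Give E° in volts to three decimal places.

-0.340 V

Sequential free energies add, so n₃E°₃ = n₁E°₁ + n₂E°₂.
With n₃ = 3, and the known step contributing 2×(+1.28) V, the unknown satisfies 1·E° = 3×(+0.74) − 2×(+1.28) = -0.340.
E° = -0.340 / 1 = -0.340 V.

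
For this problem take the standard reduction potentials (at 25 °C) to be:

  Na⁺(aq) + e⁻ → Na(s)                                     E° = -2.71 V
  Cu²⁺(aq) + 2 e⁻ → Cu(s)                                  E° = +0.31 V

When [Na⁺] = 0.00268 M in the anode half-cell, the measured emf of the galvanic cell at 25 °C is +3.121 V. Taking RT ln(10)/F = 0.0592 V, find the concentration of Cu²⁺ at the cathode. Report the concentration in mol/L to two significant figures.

0.019 M

Cu²⁺/Cu is the cathode, Na⁺/Na the anode: E°cell = +3.02 V, n = 2.
Overall reaction: Cu²⁺(aq) + 2 Na(s) → Cu(s) + 2 Na⁺(aq); Q = [Na⁺]^2/[Cu²⁺]^1.
From E = E° − (0.0592/n) log Q: log Q = (E° − E)·n/0.0592 = (+3.02 − (+3.121))·2/0.0592 = -3.4122.
So 1·log[Cu²⁺] = 2·log(0.00268) − log Q = -5.1437 − (-3.4122) = -1.7315; [Cu²⁺] = 10^(-1.7315) ≈ 0.019 M.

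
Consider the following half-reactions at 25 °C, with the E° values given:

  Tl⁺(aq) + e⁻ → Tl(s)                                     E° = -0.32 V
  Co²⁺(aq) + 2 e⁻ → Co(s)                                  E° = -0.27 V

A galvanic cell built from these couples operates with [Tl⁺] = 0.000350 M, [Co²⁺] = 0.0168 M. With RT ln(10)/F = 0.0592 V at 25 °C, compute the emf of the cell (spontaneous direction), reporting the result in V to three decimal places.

+0.202 V

Co²⁺/Co is the cathode (higher E°), Tl⁺/Tl the anode: E°cell = -0.27 − (-0.32) = +0.05 V, n = 2.
Overall: Co²⁺(aq) + 2 Tl(s) → Co(s) + 2 Tl⁺(aq)
Q = [Tl⁺]^2 / ([Co²⁺]); log Q = -5.137.
E = E° − (0.0592/n) log Q = +0.05 − (0.0592/2)(-5.137) = +0.202 V.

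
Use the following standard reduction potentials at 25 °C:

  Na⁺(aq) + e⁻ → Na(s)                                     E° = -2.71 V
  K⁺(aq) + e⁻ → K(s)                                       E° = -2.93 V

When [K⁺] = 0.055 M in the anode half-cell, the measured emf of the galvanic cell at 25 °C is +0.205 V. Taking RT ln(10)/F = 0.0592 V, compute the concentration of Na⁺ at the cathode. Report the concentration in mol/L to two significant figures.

Na⁺/Na is the cathode, K⁺/K the anode: E°cell = +0.22 V, n = 1.
Overall reaction: Na⁺(aq) + K(s) → Na(s) + K⁺(aq); Q = [K⁺]^1/[Na⁺]^1.
From E = E° − (0.0592/n) log Q: log Q = (E° − E)·n/0.0592 = (+0.22 − (+0.205))·1/0.0592 = 0.2534.
So 1·log[Na⁺] = 1·log(0.055) − log Q = -1.2596 − (0.2534) = -1.5130; [Na⁺] = 10^(-1.5130) ≈ 0.031 M.

0.031 M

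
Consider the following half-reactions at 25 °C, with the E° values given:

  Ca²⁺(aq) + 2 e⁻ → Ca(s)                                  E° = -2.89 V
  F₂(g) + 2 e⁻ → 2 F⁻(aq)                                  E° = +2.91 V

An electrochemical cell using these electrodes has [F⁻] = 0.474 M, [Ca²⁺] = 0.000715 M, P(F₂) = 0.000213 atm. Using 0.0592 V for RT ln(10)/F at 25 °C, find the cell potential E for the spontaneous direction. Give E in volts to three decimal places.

F₂/F⁻ is the cathode (higher E°), Ca²⁺/Ca the anode: E°cell = +2.91 − (-2.89) = +5.80 V, n = 2.
Overall: F₂(g) + Ca(s) → 2 F⁻(aq) + Ca²⁺(aq)
Q = [F⁻]^2·[Ca²⁺] / (P(F₂)); log Q = -0.123.
E = E° − (0.0592/n) log Q = +5.80 − (0.0592/2)(-0.123) = +5.804 V.

+5.804 V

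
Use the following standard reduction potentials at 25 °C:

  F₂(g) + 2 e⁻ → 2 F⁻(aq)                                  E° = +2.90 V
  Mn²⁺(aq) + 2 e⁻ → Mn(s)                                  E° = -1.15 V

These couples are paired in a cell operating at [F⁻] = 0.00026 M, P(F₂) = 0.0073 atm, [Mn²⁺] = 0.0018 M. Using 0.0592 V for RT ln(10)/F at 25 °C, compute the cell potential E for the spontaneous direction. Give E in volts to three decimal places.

+4.280 V

F₂/F⁻ is the cathode (higher E°), Mn²⁺/Mn the anode: E°cell = +2.90 − (-1.15) = +4.05 V, n = 2.
Overall: F₂(g) + Mn(s) → 2 F⁻(aq) + Mn²⁺(aq)
Q = [F⁻]^2·[Mn²⁺] / (P(F₂)); log Q = -7.778.
E = E° − (0.0592/n) log Q = +4.05 − (0.0592/2)(-7.778) = +4.280 V.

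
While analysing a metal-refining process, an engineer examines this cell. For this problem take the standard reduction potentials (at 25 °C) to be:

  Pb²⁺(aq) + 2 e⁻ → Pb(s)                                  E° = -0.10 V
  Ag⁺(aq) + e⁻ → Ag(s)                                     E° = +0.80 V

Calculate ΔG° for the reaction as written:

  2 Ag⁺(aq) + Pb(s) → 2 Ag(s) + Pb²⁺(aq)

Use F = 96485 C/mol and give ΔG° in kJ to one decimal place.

As written, Ag⁺/Ag is reduced (cathode) and Pb²⁺/Pb is oxidised (anode), so E°cell = (+0.80) − (-0.10) = +0.90 V.
Balancing electrons gives n = 2.
ΔG° = −nFE° = −(2)(96485)(+0.90) = -173,673 J = -173.7 kJ.

-173.7 kJ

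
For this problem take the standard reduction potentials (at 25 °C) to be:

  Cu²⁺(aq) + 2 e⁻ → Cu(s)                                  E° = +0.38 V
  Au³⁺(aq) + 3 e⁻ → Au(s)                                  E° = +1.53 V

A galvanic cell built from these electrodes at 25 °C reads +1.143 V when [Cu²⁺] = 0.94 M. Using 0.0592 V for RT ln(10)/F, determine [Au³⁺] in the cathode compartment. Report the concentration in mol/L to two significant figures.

Au³⁺/Au is the cathode, Cu²⁺/Cu the anode: E°cell = +1.15 V, n = 6.
Overall reaction: 2 Au³⁺(aq) + 3 Cu(s) → 2 Au(s) + 3 Cu²⁺(aq); Q = [Cu²⁺]^3/[Au³⁺]^2.
From E = E° − (0.0592/n) log Q: log Q = (E° − E)·n/0.0592 = (+1.15 − (+1.143))·6/0.0592 = 0.7095.
So 2·log[Au³⁺] = 3·log(0.94) − log Q = -0.0806 − (0.7095) = -0.7901; log[Au³⁺] = -0.7901 / 2 = -0.3951; [Au³⁺] = 10^(-0.3951) ≈ 0.40 M.

0.40 M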